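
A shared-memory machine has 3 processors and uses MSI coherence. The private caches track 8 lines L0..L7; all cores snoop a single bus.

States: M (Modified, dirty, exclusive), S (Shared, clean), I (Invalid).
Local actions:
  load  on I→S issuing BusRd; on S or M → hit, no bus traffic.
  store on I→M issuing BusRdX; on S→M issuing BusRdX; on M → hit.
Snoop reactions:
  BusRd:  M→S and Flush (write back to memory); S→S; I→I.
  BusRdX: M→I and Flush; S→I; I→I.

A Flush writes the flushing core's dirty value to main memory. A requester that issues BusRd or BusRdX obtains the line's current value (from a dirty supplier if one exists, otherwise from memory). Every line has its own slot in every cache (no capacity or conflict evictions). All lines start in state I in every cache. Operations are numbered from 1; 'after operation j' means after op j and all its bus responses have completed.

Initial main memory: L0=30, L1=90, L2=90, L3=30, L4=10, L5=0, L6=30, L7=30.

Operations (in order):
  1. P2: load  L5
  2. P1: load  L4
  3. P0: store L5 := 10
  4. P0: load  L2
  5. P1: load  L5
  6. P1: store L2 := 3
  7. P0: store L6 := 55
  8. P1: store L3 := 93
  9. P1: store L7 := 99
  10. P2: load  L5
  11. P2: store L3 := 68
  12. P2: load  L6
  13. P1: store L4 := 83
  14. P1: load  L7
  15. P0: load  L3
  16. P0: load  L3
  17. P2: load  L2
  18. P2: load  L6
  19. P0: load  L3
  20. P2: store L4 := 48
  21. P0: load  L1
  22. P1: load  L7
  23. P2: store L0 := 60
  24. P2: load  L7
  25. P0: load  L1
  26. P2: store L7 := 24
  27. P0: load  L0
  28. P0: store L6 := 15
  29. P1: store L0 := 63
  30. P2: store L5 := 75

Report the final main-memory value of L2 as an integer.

1. P2: load  L5  bus=[BusRd]  L5: P0=I P1=I P2=S  mem[L5]=0
2. P1: load  L4  bus=[BusRd]  L4: P0=I P1=S P2=I  mem[L4]=10
3. P0: store L5 := 10  bus=[BusRdX]  L5: P0=M P1=I P2=I  mem[L5]=0
4. P0: load  L2  bus=[BusRd]  L2: P0=S P1=I P2=I  mem[L2]=90
5. P1: load  L5  bus=[BusRd,Flush]  L5: P0=S P1=S P2=I  mem[L5]=10
6. P1: store L2 := 3  bus=[BusRdX]  L2: P0=I P1=M P2=I  mem[L2]=90
7. P0: store L6 := 55  bus=[BusRdX]  L6: P0=M P1=I P2=I  mem[L6]=30
8. P1: store L3 := 93  bus=[BusRdX]  L3: P0=I P1=M P2=I  mem[L3]=30
9. P1: store L7 := 99  bus=[BusRdX]  L7: P0=I P1=M P2=I  mem[L7]=30
10. P2: load  L5  bus=[BusRd]  L5: P0=S P1=S P2=S  mem[L5]=10
11. P2: store L3 := 68  bus=[BusRdX,Flush]  L3: P0=I P1=I P2=M  mem[L3]=93
12. P2: load  L6  bus=[BusRd,Flush]  L6: P0=S P1=I P2=S  mem[L6]=55
13. P1: store L4 := 83  bus=[BusRdX]  L4: P0=I P1=M P2=I  mem[L4]=10
14. P1: load  L7  bus=[-]  L7: P0=I P1=M P2=I  mem[L7]=30
15. P0: load  L3  bus=[BusRd,Flush]  L3: P0=S P1=I P2=S  mem[L3]=68
16. P0: load  L3  bus=[-]  L3: P0=S P1=I P2=S  mem[L3]=68
17. P2: load  L2  bus=[BusRd,Flush]  L2: P0=I P1=S P2=S  mem[L2]=3
18. P2: load  L6  bus=[-]  L6: P0=S P1=I P2=S  mem[L6]=55
19. P0: load  L3  bus=[-]  L3: P0=S P1=I P2=S  mem[L3]=68
20. P2: store L4 := 48  bus=[BusRdX,Flush]  L4: P0=I P1=I P2=M  mem[L4]=83
21. P0: load  L1  bus=[BusRd]  L1: P0=S P1=I P2=I  mem[L1]=90
22. P1: load  L7  bus=[-]  L7: P0=I P1=M P2=I  mem[L7]=30
23. P2: store L0 := 60  bus=[BusRdX]  L0: P0=I P1=I P2=M  mem[L0]=30
24. P2: load  L7  bus=[BusRd,Flush]  L7: P0=I P1=S P2=S  mem[L7]=99
25. P0: load  L1  bus=[-]  L1: P0=S P1=I P2=I  mem[L1]=90
26. P2: store L7 := 24  bus=[BusRdX]  L7: P0=I P1=I P2=M  mem[L7]=99
27. P0: load  L0  bus=[BusRd,Flush]  L0: P0=S P1=I P2=S  mem[L0]=60
28. P0: store L6 := 15  bus=[BusRdX]  L6: P0=M P1=I P2=I  mem[L6]=55
29. P1: store L0 := 63  bus=[BusRdX]  L0: P0=I P1=M P2=I  mem[L0]=60
30. P2: store L5 := 75  bus=[BusRdX]  L5: P0=I P1=I P2=M  mem[L5]=10

memory[L2] = 3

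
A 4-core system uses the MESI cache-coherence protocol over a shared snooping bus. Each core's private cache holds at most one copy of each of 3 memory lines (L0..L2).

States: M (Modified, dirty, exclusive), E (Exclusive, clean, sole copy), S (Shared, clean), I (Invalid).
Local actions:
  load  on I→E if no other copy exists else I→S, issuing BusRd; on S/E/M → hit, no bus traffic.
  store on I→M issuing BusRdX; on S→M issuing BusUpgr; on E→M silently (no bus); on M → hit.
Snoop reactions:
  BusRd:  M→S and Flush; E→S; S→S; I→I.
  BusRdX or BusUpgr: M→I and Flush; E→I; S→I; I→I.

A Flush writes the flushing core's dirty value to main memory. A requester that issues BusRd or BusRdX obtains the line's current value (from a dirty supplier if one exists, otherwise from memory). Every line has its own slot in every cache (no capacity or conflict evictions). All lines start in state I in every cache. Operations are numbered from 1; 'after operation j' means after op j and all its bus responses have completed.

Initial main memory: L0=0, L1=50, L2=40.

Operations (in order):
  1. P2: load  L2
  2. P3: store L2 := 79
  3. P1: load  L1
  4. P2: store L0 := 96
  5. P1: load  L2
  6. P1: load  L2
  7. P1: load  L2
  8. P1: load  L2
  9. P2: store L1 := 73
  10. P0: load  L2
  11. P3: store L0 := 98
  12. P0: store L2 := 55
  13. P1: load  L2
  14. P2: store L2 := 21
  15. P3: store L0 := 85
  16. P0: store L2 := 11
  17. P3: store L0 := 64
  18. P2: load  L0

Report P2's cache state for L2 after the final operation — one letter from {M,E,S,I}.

state = I

step 1: P2: load  L2  ⟶  IIEI  (L2)  txn=BusRd  M[L2]=40
step 2: P3: store L2 := 79  ⟶  IIIM  (L2)  txn=BusRdX  M[L2]=40
step 3: P1: load  L1  ⟶  IEII  (L1)  txn=BusRd  M[L1]=50
step 4: P2: store L0 := 96  ⟶  IIMI  (L0)  txn=BusRdX  M[L0]=0
step 5: P1: load  L2  ⟶  ISIS  (L2)  txn=BusRd+Flush  M[L2]=79
step 6: P1: load  L2  ⟶  ISIS  (L2)  txn=∅  M[L2]=79
step 7: P1: load  L2  ⟶  ISIS  (L2)  txn=∅  M[L2]=79
step 8: P1: load  L2  ⟶  ISIS  (L2)  txn=∅  M[L2]=79
step 9: P2: store L1 := 73  ⟶  IIMI  (L1)  txn=BusRdX  M[L1]=50
step 10: P0: load  L2  ⟶  SSIS  (L2)  txn=BusRd  M[L2]=79
step 11: P3: store L0 := 98  ⟶  IIIM  (L0)  txn=BusRdX+Flush  M[L0]=96
step 12: P0: store L2 := 55  ⟶  MIII  (L2)  txn=BusUpgr  M[L2]=79
step 13: P1: load  L2  ⟶  SSII  (L2)  txn=BusRd+Flush  M[L2]=55
step 14: P2: store L2 := 21  ⟶  IIMI  (L2)  txn=BusRdX  M[L2]=55
step 15: P3: store L0 := 85  ⟶  IIIM  (L0)  txn=∅  M[L0]=96
step 16: P0: store L2 := 11  ⟶  MIII  (L2)  txn=BusRdX+Flush  M[L2]=21
step 17: P3: store L0 := 64  ⟶  IIIM  (L0)  txn=∅  M[L0]=96
step 18: P2: load  L0  ⟶  IISS  (L0)  txn=BusRd+Flush  M[L0]=64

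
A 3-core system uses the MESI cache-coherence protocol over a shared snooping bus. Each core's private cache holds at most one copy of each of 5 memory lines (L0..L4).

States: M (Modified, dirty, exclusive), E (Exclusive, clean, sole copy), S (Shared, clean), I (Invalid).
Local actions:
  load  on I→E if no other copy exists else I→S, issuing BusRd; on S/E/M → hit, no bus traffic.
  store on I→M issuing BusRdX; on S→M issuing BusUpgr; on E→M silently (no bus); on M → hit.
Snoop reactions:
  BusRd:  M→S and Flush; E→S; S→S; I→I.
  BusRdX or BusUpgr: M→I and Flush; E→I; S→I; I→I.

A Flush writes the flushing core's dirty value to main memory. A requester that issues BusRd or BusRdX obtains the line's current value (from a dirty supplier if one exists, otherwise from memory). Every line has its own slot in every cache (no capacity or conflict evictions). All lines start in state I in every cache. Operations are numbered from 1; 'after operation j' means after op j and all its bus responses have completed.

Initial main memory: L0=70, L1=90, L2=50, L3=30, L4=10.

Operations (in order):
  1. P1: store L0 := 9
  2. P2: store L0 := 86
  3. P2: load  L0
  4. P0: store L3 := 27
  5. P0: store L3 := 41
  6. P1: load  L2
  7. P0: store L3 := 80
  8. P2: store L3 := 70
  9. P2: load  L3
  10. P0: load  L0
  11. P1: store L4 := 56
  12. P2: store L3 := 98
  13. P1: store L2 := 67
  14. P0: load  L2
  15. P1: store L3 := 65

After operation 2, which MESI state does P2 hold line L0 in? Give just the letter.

state = M

  op1 P1: store L0 := 9 → I/M/I on L0; bus BusRdX; mem=70
  op2 P2: store L0 := 86 → I/I/M on L0; bus BusRdX Flush; mem=9
  op3 P2: load  L0 → I/I/M on L0; bus (none); mem=9
  op4 P0: store L3 := 27 → M/I/I on L3; bus BusRdX; mem=30
  op5 P0: store L3 := 41 → M/I/I on L3; bus (none); mem=30
  op6 P1: load  L2 → I/E/I on L2; bus BusRd; mem=50
  op7 P0: store L3 := 80 → M/I/I on L3; bus (none); mem=30
  op8 P2: store L3 := 70 → I/I/M on L3; bus BusRdX Flush; mem=80
  op9 P2: load  L3 → I/I/M on L3; bus (none); mem=80
  op10 P0: load  L0 → S/I/S on L0; bus BusRd Flush; mem=86
  op11 P1: store L4 := 56 → I/M/I on L4; bus BusRdX; mem=10
  op12 P2: store L3 := 98 → I/I/M on L3; bus (none); mem=80
  op13 P1: store L2 := 67 → I/M/I on L2; bus (none); mem=50
  op14 P0: load  L2 → S/S/I on L2; bus BusRd Flush; mem=67
  op15 P1: store L3 := 65 → I/M/I on L3; bus BusRdX Flush; mem=98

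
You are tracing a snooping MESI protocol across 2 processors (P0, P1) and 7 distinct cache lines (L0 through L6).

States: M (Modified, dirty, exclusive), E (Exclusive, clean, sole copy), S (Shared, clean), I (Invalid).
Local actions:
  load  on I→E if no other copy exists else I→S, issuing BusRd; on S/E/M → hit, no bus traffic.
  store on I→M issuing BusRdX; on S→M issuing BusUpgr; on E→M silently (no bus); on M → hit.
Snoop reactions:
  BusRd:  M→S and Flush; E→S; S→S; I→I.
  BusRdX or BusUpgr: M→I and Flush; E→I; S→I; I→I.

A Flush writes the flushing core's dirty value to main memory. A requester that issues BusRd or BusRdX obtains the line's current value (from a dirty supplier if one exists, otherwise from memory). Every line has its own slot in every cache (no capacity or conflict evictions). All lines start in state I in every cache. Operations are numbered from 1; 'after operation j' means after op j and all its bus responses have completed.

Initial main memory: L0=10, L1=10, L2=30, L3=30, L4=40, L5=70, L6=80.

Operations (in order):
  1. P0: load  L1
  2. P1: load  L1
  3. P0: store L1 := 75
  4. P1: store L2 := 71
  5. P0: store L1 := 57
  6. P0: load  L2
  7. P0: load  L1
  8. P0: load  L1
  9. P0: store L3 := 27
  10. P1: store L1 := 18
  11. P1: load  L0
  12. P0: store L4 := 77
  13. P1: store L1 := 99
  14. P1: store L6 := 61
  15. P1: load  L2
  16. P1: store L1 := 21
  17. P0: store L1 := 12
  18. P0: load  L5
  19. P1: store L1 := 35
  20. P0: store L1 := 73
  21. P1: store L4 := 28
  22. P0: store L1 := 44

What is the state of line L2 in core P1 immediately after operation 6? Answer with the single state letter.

[1] P0: load  L1 | P0:E(10), P1:I | bus: BusRd
[2] P1: load  L1 | P0:S(10), P1:S(10) | bus: BusRd
[3] P0: store L1 := 75 | P0:M(75), P1:I | bus: BusUpgr
[4] P1: store L2 := 71 | P0:I, P1:M(71) | bus: BusRdX
[5] P0: store L1 := 57 | P0:M(57), P1:I | bus: none
[6] P0: load  L2 | P0:S(71), P1:S(71) | bus: BusRd,Flush
[7] P0: load  L1 | P0:M(57), P1:I | bus: none
[8] P0: load  L1 | P0:M(57), P1:I | bus: none
[9] P0: store L3 := 27 | P0:M(27), P1:I | bus: BusRdX
[10] P1: store L1 := 18 | P0:I, P1:M(18) | bus: BusRdX,Flush
[11] P1: load  L0 | P0:I, P1:E(10) | bus: BusRd
[12] P0: store L4 := 77 | P0:M(77), P1:I | bus: BusRdX
[13] P1: store L1 := 99 | P0:I, P1:M(99) | bus: none
[14] P1: store L6 := 61 | P0:I, P1:M(61) | bus: BusRdX
[15] P1: load  L2 | P0:S(71), P1:S(71) | bus: none
[16] P1: store L1 := 21 | P0:I, P1:M(21) | bus: none
[17] P0: store L1 := 12 | P0:M(12), P1:I | bus: BusRdX,Flush
[18] P0: load  L5 | P0:E(70), P1:I | bus: BusRd
[19] P1: store L1 := 35 | P0:I, P1:M(35) | bus: BusRdX,Flush
[20] P0: store L1 := 73 | P0:M(73), P1:I | bus: BusRdX,Flush
[21] P1: store L4 := 28 | P0:I, P1:M(28) | bus: BusRdX,Flush
[22] P0: store L1 := 44 | P0:M(44), P1:I | bus: none

state = S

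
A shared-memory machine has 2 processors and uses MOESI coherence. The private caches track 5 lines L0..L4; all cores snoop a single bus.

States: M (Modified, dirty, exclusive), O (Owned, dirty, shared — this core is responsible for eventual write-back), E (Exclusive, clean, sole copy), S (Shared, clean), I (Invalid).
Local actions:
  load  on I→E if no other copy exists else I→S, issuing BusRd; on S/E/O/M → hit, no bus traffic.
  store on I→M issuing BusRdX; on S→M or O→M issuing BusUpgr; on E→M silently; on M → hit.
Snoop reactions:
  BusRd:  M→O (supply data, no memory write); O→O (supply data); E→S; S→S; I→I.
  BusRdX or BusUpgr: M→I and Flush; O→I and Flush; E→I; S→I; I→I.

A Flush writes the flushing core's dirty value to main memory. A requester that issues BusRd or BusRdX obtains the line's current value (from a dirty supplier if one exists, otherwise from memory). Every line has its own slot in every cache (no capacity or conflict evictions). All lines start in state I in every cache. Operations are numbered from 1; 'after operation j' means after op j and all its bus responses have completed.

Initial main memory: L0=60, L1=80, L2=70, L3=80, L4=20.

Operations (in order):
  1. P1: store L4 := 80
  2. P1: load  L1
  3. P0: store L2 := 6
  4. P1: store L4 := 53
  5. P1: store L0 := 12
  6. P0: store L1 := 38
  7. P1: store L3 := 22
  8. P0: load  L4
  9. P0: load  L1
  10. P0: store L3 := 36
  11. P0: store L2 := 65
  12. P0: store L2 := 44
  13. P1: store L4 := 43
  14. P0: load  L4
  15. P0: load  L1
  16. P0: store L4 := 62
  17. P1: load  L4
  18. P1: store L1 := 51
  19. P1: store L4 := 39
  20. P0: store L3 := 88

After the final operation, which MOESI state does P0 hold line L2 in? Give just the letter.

1. P1: store L4 := 80  bus=[BusRdX]  L4: P0=I P1=M  mem[L4]=20
2. P1: load  L1  bus=[BusRd]  L1: P0=I P1=E  mem[L1]=80
3. P0: store L2 := 6  bus=[BusRdX]  L2: P0=M P1=I  mem[L2]=70
4. P1: store L4 := 53  bus=[-]  L4: P0=I P1=M  mem[L4]=20
5. P1: store L0 := 12  bus=[BusRdX]  L0: P0=I P1=M  mem[L0]=60
6. P0: store L1 := 38  bus=[BusRdX]  L1: P0=M P1=I  mem[L1]=80
7. P1: store L3 := 22  bus=[BusRdX]  L3: P0=I P1=M  mem[L3]=80
8. P0: load  L4  bus=[BusRd]  L4: P0=S P1=O  mem[L4]=20
9. P0: load  L1  bus=[-]  L1: P0=M P1=I  mem[L1]=80
10. P0: store L3 := 36  bus=[BusRdX,Flush]  L3: P0=M P1=I  mem[L3]=22
11. P0: store L2 := 65  bus=[-]  L2: P0=M P1=I  mem[L2]=70
12. P0: store L2 := 44  bus=[-]  L2: P0=M P1=I  mem[L2]=70
13. P1: store L4 := 43  bus=[BusUpgr]  L4: P0=I P1=M  mem[L4]=20
14. P0: load  L4  bus=[BusRd]  L4: P0=S P1=O  mem[L4]=20
15. P0: load  L1  bus=[-]  L1: P0=M P1=I  mem[L1]=80
16. P0: store L4 := 62  bus=[BusUpgr,Flush]  L4: P0=M P1=I  mem[L4]=43
17. P1: load  L4  bus=[BusRd]  L4: P0=O P1=S  mem[L4]=43
18. P1: store L1 := 51  bus=[BusRdX,Flush]  L1: P0=I P1=M  mem[L1]=38
19. P1: store L4 := 39  bus=[BusUpgr,Flush]  L4: P0=I P1=M  mem[L4]=62
20. P0: store L3 := 88  bus=[-]  L3: P0=M P1=I  mem[L3]=22

state = M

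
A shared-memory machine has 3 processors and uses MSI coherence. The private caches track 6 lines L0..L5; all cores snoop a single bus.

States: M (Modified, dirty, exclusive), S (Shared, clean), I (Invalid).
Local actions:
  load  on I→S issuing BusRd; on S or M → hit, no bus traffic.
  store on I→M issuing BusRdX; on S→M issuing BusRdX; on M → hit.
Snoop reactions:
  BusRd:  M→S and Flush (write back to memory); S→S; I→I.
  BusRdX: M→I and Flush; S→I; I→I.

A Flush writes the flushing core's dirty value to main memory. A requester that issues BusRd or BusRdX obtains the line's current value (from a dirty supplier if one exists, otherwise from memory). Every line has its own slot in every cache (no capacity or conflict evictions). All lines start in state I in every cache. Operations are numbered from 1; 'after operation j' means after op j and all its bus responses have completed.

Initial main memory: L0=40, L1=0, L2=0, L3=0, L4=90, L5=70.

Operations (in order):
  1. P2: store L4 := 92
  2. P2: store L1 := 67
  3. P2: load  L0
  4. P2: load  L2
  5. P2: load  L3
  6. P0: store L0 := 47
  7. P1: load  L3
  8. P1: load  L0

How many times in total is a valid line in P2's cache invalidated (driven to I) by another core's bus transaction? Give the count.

1. P2: store L4 := 92  bus=[BusRdX]  L4: P0=I P1=I P2=M  mem[L4]=90
2. P2: store L1 := 67  bus=[BusRdX]  L1: P0=I P1=I P2=M  mem[L1]=0
3. P2: load  L0  bus=[BusRd]  L0: P0=I P1=I P2=S  mem[L0]=40
4. P2: load  L2  bus=[BusRd]  L2: P0=I P1=I P2=S  mem[L2]=0
5. P2: load  L3  bus=[BusRd]  L3: P0=I P1=I P2=S  mem[L3]=0
6. P0: store L0 := 47  bus=[BusRdX]  L0: P0=M P1=I P2=I  mem[L0]=40
7. P1: load  L3  bus=[BusRd]  L3: P0=I P1=S P2=S  mem[L3]=0
8. P1: load  L0  bus=[BusRd,Flush]  L0: P0=S P1=S P2=I  mem[L0]=47

invalidations = 1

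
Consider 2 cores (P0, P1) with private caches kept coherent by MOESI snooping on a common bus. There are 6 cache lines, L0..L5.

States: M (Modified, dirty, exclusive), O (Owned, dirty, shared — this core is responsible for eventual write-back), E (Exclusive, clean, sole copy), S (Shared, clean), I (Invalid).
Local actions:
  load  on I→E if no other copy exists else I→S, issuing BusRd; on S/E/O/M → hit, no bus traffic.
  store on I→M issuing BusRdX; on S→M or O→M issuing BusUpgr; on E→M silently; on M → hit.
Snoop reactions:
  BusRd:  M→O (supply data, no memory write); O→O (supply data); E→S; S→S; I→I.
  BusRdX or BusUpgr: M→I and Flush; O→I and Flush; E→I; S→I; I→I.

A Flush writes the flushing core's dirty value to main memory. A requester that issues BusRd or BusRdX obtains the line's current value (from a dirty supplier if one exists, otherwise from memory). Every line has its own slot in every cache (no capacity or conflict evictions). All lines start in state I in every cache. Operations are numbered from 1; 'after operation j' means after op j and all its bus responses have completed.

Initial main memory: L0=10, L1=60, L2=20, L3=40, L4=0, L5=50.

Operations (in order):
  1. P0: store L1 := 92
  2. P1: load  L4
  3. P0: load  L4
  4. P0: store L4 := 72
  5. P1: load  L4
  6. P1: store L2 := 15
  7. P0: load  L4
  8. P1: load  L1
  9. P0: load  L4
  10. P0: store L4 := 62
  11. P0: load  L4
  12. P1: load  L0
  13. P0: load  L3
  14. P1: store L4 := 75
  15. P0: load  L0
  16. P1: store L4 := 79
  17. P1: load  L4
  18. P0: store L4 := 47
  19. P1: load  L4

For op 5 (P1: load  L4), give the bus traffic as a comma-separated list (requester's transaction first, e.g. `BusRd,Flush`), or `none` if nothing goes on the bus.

[1] P0: store L1 := 92 | P0:M(92), P1:I | bus: BusRdX
[2] P1: load  L4 | P0:I, P1:E(0) | bus: BusRd
[3] P0: load  L4 | P0:S(0), P1:S(0) | bus: BusRd
[4] P0: store L4 := 72 | P0:M(72), P1:I | bus: BusUpgr
[5] P1: load  L4 | P0:O(72), P1:S(72) | bus: BusRd
[6] P1: store L2 := 15 | P0:I, P1:M(15) | bus: BusRdX
[7] P0: load  L4 | P0:O(72), P1:S(72) | bus: none
[8] P1: load  L1 | P0:O(92), P1:S(92) | bus: BusRd
[9] P0: load  L4 | P0:O(72), P1:S(72) | bus: none
[10] P0: store L4 := 62 | P0:M(62), P1:I | bus: BusUpgr
[11] P0: load  L4 | P0:M(62), P1:I | bus: none
[12] P1: load  L0 | P0:I, P1:E(10) | bus: BusRd
[13] P0: load  L3 | P0:E(40), P1:I | bus: BusRd
[14] P1: store L4 := 75 | P0:I, P1:M(75) | bus: BusRdX,Flush
[15] P0: load  L0 | P0:S(10), P1:S(10) | bus: BusRd
[16] P1: store L4 := 79 | P0:I, P1:M(79) | bus: none
[17] P1: load  L4 | P0:I, P1:M(79) | bus: none
[18] P0: store L4 := 47 | P0:M(47), P1:I | bus: BusRdX,Flush
[19] P1: load  L4 | P0:O(47), P1:S(47) | bus: BusRd

bus = BusRd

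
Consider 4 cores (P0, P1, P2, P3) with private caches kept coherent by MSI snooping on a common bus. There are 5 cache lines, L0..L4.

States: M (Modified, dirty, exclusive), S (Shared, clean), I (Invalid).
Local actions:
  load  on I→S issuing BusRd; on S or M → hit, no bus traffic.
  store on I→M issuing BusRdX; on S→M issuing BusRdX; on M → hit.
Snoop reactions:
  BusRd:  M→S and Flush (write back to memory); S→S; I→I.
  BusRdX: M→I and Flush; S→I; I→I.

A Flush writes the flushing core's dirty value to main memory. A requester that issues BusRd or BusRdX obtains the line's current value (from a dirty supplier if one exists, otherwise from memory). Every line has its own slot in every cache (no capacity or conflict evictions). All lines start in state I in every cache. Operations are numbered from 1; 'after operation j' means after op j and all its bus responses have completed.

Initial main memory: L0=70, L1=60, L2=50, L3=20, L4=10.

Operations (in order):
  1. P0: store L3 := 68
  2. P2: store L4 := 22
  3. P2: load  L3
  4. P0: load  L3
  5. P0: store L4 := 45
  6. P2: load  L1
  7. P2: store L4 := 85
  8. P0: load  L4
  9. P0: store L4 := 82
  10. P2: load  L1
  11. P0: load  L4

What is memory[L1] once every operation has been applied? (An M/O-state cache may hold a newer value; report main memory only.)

1. P0: store L3 := 68  bus=[BusRdX]  L3: P0=M P1=I P2=I P3=I  mem[L3]=20
2. P2: store L4 := 22  bus=[BusRdX]  L4: P0=I P1=I P2=M P3=I  mem[L4]=10
3. P2: load  L3  bus=[BusRd,Flush]  L3: P0=S P1=I P2=S P3=I  mem[L3]=68
4. P0: load  L3  bus=[-]  L3: P0=S P1=I P2=S P3=I  mem[L3]=68
5. P0: store L4 := 45  bus=[BusRdX,Flush]  L4: P0=M P1=I P2=I P3=I  mem[L4]=22
6. P2: load  L1  bus=[BusRd]  L1: P0=I P1=I P2=S P3=I  mem[L1]=60
7. P2: store L4 := 85  bus=[BusRdX,Flush]  L4: P0=I P1=I P2=M P3=I  mem[L4]=45
8. P0: load  L4  bus=[BusRd,Flush]  L4: P0=S P1=I P2=S P3=I  mem[L4]=85
9. P0: store L4 := 82  bus=[BusRdX]  L4: P0=M P1=I P2=I P3=I  mem[L4]=85
10. P2: load  L1  bus=[-]  L1: P0=I P1=I P2=S P3=I  mem[L1]=60
11. P0: load  L4  bus=[-]  L4: P0=M P1=I P2=I P3=I  mem[L4]=85

memory[L1] = 60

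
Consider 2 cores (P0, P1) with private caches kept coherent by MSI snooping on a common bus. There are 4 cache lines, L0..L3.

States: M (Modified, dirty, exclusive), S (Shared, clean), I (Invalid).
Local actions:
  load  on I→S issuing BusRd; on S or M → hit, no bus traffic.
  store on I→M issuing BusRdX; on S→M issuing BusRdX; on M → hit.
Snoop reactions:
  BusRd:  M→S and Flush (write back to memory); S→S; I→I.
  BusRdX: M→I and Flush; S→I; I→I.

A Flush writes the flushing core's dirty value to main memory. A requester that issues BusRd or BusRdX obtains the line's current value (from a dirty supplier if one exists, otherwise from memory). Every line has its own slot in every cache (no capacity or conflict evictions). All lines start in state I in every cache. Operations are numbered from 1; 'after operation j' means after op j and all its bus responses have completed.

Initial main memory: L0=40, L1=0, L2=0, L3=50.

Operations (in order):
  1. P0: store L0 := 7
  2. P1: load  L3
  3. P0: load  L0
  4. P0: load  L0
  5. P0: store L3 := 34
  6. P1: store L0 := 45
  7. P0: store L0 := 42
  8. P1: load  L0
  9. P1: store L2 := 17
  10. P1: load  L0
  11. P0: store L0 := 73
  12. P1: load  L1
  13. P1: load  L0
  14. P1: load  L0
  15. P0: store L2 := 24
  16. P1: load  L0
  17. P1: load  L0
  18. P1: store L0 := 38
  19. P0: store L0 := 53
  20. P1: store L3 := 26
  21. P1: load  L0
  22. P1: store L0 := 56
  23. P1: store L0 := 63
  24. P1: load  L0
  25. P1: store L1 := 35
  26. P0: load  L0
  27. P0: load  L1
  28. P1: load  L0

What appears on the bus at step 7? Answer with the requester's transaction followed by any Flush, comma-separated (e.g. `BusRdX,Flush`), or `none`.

step 1: P0: store L0 := 7  ⟶  MI  (L0)  txn=BusRdX  M[L0]=40
step 2: P1: load  L3  ⟶  IS  (L3)  txn=BusRd  M[L3]=50
step 3: P0: load  L0  ⟶  MI  (L0)  txn=∅  M[L0]=40
step 4: P0: load  L0  ⟶  MI  (L0)  txn=∅  M[L0]=40
step 5: P0: store L3 := 34  ⟶  MI  (L3)  txn=BusRdX  M[L3]=50
step 6: P1: store L0 := 45  ⟶  IM  (L0)  txn=BusRdX+Flush  M[L0]=7
step 7: P0: store L0 := 42  ⟶  MI  (L0)  txn=BusRdX+Flush  M[L0]=45
step 8: P1: load  L0  ⟶  SS  (L0)  txn=BusRd+Flush  M[L0]=42
step 9: P1: store L2 := 17  ⟶  IM  (L2)  txn=BusRdX  M[L2]=0
step 10: P1: load  L0  ⟶  SS  (L0)  txn=∅  M[L0]=42
step 11: P0: store L0 := 73  ⟶  MI  (L0)  txn=BusRdX  M[L0]=42
step 12: P1: load  L1  ⟶  IS  (L1)  txn=BusRd  M[L1]=0
step 13: P1: load  L0  ⟶  SS  (L0)  txn=BusRd+Flush  M[L0]=73
step 14: P1: load  L0  ⟶  SS  (L0)  txn=∅  M[L0]=73
step 15: P0: store L2 := 24  ⟶  MI  (L2)  txn=BusRdX+Flush  M[L2]=17
step 16: P1: load  L0  ⟶  SS  (L0)  txn=∅  M[L0]=73
step 17: P1: load  L0  ⟶  SS  (L0)  txn=∅  M[L0]=73
step 18: P1: store L0 := 38  ⟶  IM  (L0)  txn=BusRdX  M[L0]=73
step 19: P0: store L0 := 53  ⟶  MI  (L0)  txn=BusRdX+Flush  M[L0]=38
step 20: P1: store L3 := 26  ⟶  IM  (L3)  txn=BusRdX+Flush  M[L3]=34
step 21: P1: load  L0  ⟶  SS  (L0)  txn=BusRd+Flush  M[L0]=53
step 22: P1: store L0 := 56  ⟶  IM  (L0)  txn=BusRdX  M[L0]=53
step 23: P1: store L0 := 63  ⟶  IM  (L0)  txn=∅  M[L0]=53
step 24: P1: load  L0  ⟶  IM  (L0)  txn=∅  M[L0]=53
step 25: P1: store L1 := 35  ⟶  IM  (L1)  txn=BusRdX  M[L1]=0
step 26: P0: load  L0  ⟶  SS  (L0)  txn=BusRd+Flush  M[L0]=63
step 27: P0: load  L1  ⟶  SS  (L1)  txn=BusRd+Flush  M[L1]=35
step 28: P1: load  L0  ⟶  SS  (L0)  txn=∅  M[L0]=63

bus = BusRdX,Flush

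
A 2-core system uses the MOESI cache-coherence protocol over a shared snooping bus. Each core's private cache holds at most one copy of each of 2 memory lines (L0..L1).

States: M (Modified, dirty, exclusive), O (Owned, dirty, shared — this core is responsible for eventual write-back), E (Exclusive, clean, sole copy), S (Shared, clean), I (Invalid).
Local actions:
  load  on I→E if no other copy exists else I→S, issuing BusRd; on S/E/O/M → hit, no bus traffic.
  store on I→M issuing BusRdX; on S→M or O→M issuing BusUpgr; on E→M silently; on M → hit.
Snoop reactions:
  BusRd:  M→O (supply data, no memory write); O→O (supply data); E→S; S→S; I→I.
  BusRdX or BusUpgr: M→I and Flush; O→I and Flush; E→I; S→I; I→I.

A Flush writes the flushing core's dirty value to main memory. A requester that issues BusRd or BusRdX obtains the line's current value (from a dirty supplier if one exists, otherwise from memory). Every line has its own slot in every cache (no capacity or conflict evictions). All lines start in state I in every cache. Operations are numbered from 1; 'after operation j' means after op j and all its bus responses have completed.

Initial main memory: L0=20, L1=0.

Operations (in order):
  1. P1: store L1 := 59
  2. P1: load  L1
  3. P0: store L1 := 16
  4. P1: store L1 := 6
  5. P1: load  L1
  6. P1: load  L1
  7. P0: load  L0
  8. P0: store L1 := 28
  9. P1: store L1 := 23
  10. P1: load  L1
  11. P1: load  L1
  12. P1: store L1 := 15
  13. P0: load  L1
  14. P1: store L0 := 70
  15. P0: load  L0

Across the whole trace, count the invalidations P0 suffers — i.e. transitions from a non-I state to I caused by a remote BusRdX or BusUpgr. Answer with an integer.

[1] P1: store L1 := 59 | P0:I, P1:M(59) | bus: BusRdX
[2] P1: load  L1 | P0:I, P1:M(59) | bus: none
[3] P0: store L1 := 16 | P0:M(16), P1:I | bus: BusRdX,Flush
[4] P1: store L1 := 6 | P0:I, P1:M(6) | bus: BusRdX,Flush
[5] P1: load  L1 | P0:I, P1:M(6) | bus: none
[6] P1: load  L1 | P0:I, P1:M(6) | bus: none
[7] P0: load  L0 | P0:E(20), P1:I | bus: BusRd
[8] P0: store L1 := 28 | P0:M(28), P1:I | bus: BusRdX,Flush
[9] P1: store L1 := 23 | P0:I, P1:M(23) | bus: BusRdX,Flush
[10] P1: load  L1 | P0:I, P1:M(23) | bus: none
[11] P1: load  L1 | P0:I, P1:M(23) | bus: none
[12] P1: store L1 := 15 | P0:I, P1:M(15) | bus: none
[13] P0: load  L1 | P0:S(15), P1:O(15) | bus: BusRd
[14] P1: store L0 := 70 | P0:I, P1:M(70) | bus: BusRdX
[15] P0: load  L0 | P0:S(70), P1:O(70) | bus: BusRd

invalidations = 3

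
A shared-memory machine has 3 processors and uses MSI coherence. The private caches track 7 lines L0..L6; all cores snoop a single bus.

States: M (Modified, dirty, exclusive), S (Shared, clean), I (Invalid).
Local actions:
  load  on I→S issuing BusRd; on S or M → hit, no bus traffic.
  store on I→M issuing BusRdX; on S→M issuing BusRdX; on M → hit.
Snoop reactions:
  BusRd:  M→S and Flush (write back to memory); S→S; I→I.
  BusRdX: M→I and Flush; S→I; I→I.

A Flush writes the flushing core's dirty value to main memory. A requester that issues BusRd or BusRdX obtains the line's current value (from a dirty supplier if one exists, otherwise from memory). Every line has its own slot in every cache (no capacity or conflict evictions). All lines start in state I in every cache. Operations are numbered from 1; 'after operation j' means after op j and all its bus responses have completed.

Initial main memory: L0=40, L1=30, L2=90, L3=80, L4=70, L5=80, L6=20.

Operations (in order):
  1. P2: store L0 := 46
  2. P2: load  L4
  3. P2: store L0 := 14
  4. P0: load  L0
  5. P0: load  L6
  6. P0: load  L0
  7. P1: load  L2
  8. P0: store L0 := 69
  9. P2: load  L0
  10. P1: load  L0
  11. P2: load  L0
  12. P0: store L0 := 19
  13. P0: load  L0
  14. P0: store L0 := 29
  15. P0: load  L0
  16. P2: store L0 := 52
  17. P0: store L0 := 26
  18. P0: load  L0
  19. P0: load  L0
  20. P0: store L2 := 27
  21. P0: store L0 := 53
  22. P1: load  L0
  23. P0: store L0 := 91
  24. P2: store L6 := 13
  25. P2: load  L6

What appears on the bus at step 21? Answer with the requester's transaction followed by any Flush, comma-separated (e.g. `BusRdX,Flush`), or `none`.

bus = none

1. P2: store L0 := 46  bus=[BusRdX]  L0: P0=I P1=I P2=M  mem[L0]=40
2. P2: load  L4  bus=[BusRd]  L4: P0=I P1=I P2=S  mem[L4]=70
3. P2: store L0 := 14  bus=[-]  L0: P0=I P1=I P2=M  mem[L0]=40
4. P0: load  L0  bus=[BusRd,Flush]  L0: P0=S P1=I P2=S  mem[L0]=14
5. P0: load  L6  bus=[BusRd]  L6: P0=S P1=I P2=I  mem[L6]=20
6. P0: load  L0  bus=[-]  L0: P0=S P1=I P2=S  mem[L0]=14
7. P1: load  L2  bus=[BusRd]  L2: P0=I P1=S P2=I  mem[L2]=90
8. P0: store L0 := 69  bus=[BusRdX]  L0: P0=M P1=I P2=I  mem[L0]=14
9. P2: load  L0  bus=[BusRd,Flush]  L0: P0=S P1=I P2=S  mem[L0]=69
10. P1: load  L0  bus=[BusRd]  L0: P0=S P1=S P2=S  mem[L0]=69
11. P2: load  L0  bus=[-]  L0: P0=S P1=S P2=S  mem[L0]=69
12. P0: store L0 := 19  bus=[BusRdX]  L0: P0=M P1=I P2=I  mem[L0]=69
13. P0: load  L0  bus=[-]  L0: P0=M P1=I P2=I  mem[L0]=69
14. P0: store L0 := 29  bus=[-]  L0: P0=M P1=I P2=I  mem[L0]=69
15. P0: load  L0  bus=[-]  L0: P0=M P1=I P2=I  mem[L0]=69
16. P2: store L0 := 52  bus=[BusRdX,Flush]  L0: P0=I P1=I P2=M  mem[L0]=29
17. P0: store L0 := 26  bus=[BusRdX,Flush]  L0: P0=M P1=I P2=I  mem[L0]=52
18. P0: load  L0  bus=[-]  L0: P0=M P1=I P2=I  mem[L0]=52
19. P0: load  L0  bus=[-]  L0: P0=M P1=I P2=I  mem[L0]=52
20. P0: store L2 := 27  bus=[BusRdX]  L2: P0=M P1=I P2=I  mem[L2]=90
21. P0: store L0 := 53  bus=[-]  L0: P0=M P1=I P2=I  mem[L0]=52
22. P1: load  L0  bus=[BusRd,Flush]  L0: P0=S P1=S P2=I  mem[L0]=53
23. P0: store L0 := 91  bus=[BusRdX]  L0: P0=M P1=I P2=I  mem[L0]=53
24. P2: store L6 := 13  bus=[BusRdX]  L6: P0=I P1=I P2=M  mem[L6]=20
25. P2: load  L6  bus=[-]  L6: P0=I P1=I P2=M  mem[L6]=20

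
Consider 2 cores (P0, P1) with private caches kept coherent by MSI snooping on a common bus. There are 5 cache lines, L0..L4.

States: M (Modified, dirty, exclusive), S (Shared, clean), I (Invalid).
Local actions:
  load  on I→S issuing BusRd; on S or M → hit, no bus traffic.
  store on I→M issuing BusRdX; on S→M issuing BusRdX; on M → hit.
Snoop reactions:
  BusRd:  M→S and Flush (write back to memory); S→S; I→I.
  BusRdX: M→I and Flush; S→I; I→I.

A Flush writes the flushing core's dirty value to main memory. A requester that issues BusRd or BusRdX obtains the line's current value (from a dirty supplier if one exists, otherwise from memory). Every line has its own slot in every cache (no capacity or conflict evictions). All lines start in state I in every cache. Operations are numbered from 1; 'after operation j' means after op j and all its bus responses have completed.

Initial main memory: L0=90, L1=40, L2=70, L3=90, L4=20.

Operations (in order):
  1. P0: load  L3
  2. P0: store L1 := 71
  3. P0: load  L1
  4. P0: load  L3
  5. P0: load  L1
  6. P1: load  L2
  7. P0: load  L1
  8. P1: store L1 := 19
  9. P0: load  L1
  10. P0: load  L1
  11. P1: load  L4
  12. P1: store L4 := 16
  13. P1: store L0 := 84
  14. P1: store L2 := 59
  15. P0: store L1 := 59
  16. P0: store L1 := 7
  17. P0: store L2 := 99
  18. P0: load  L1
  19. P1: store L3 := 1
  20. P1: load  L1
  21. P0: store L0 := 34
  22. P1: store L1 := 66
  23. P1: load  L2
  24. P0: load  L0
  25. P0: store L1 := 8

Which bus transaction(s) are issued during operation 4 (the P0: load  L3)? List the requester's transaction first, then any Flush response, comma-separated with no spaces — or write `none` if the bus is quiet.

[1] P0: load  L3 | P0:S(90), P1:I | bus: BusRd
[2] P0: store L1 := 71 | P0:M(71), P1:I | bus: BusRdX
[3] P0: load  L1 | P0:M(71), P1:I | bus: none
[4] P0: load  L3 | P0:S(90), P1:I | bus: none
[5] P0: load  L1 | P0:M(71), P1:I | bus: none
[6] P1: load  L2 | P0:I, P1:S(70) | bus: BusRd
[7] P0: load  L1 | P0:M(71), P1:I | bus: none
[8] P1: store L1 := 19 | P0:I, P1:M(19) | bus: BusRdX,Flush
[9] P0: load  L1 | P0:S(19), P1:S(19) | bus: BusRd,Flush
[10] P0: load  L1 | P0:S(19), P1:S(19) | bus: none
[11] P1: load  L4 | P0:I, P1:S(20) | bus: BusRd
[12] P1: store L4 := 16 | P0:I, P1:M(16) | bus: BusRdX
[13] P1: store L0 := 84 | P0:I, P1:M(84) | bus: BusRdX
[14] P1: store L2 := 59 | P0:I, P1:M(59) | bus: BusRdX
[15] P0: store L1 := 59 | P0:M(59), P1:I | bus: BusRdX
[16] P0: store L1 := 7 | P0:M(7), P1:I | bus: none
[17] P0: store L2 := 99 | P0:M(99), P1:I | bus: BusRdX,Flush
[18] P0: load  L1 | P0:M(7), P1:I | bus: none
[19] P1: store L3 := 1 | P0:I, P1:M(1) | bus: BusRdX
[20] P1: load  L1 | P0:S(7), P1:S(7) | bus: BusRd,Flush
[21] P0: store L0 := 34 | P0:M(34), P1:I | bus: BusRdX,Flush
[22] P1: store L1 := 66 | P0:I, P1:M(66) | bus: BusRdX
[23] P1: load  L2 | P0:S(99), P1:S(99) | bus: BusRd,Flush
[24] P0: load  L0 | P0:M(34), P1:I | bus: none
[25] P0: store L1 := 8 | P0:M(8), P1:I | bus: BusRdX,Flush

bus = none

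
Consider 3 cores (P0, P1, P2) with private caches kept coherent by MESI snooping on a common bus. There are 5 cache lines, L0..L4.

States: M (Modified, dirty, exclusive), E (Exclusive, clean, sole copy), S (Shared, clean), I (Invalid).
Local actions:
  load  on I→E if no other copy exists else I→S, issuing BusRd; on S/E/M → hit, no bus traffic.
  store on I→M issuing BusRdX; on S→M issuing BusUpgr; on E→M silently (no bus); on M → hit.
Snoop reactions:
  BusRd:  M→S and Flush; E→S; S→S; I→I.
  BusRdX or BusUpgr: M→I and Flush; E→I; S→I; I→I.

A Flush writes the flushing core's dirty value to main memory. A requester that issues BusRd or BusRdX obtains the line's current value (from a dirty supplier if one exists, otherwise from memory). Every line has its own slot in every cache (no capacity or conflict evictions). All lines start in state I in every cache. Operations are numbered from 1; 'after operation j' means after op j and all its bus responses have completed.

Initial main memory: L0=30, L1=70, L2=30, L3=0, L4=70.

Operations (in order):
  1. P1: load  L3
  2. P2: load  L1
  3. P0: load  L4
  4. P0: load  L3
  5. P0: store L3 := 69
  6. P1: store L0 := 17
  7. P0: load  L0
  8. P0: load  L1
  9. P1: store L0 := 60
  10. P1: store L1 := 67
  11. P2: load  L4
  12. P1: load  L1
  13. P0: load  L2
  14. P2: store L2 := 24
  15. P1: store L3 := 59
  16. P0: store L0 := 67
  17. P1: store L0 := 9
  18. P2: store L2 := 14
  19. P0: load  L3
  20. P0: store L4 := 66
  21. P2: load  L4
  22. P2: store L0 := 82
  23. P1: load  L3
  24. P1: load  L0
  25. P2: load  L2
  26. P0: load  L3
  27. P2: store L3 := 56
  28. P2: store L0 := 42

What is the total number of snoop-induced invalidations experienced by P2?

invalidations = 2

1. P1: load  L3  bus=[BusRd]  L3: P0=I P1=E P2=I  mem[L3]=0
2. P2: load  L1  bus=[BusRd]  L1: P0=I P1=I P2=E  mem[L1]=70
3. P0: load  L4  bus=[BusRd]  L4: P0=E P1=I P2=I  mem[L4]=70
4. P0: load  L3  bus=[BusRd]  L3: P0=S P1=S P2=I  mem[L3]=0
5. P0: store L3 := 69  bus=[BusUpgr]  L3: P0=M P1=I P2=I  mem[L3]=0
6. P1: store L0 := 17  bus=[BusRdX]  L0: P0=I P1=M P2=I  mem[L0]=30
7. P0: load  L0  bus=[BusRd,Flush]  L0: P0=S P1=S P2=I  mem[L0]=17
8. P0: load  L1  bus=[BusRd]  L1: P0=S P1=I P2=S  mem[L1]=70
9. P1: store L0 := 60  bus=[BusUpgr]  L0: P0=I P1=M P2=I  mem[L0]=17
10. P1: store L1 := 67  bus=[BusRdX]  L1: P0=I P1=M P2=I  mem[L1]=70
11. P2: load  L4  bus=[BusRd]  L4: P0=S P1=I P2=S  mem[L4]=70
12. P1: load  L1  bus=[-]  L1: P0=I P1=M P2=I  mem[L1]=70
13. P0: load  L2  bus=[BusRd]  L2: P0=E P1=I P2=I  mem[L2]=30
14. P2: store L2 := 24  bus=[BusRdX]  L2: P0=I P1=I P2=M  mem[L2]=30
15. P1: store L3 := 59  bus=[BusRdX,Flush]  L3: P0=I P1=M P2=I  mem[L3]=69
16. P0: store L0 := 67  bus=[BusRdX,Flush]  L0: P0=M P1=I P2=I  mem[L0]=60
17. P1: store L0 := 9  bus=[BusRdX,Flush]  L0: P0=I P1=M P2=I  mem[L0]=67
18. P2: store L2 := 14  bus=[-]  L2: P0=I P1=I P2=M  mem[L2]=30
19. P0: load  L3  bus=[BusRd,Flush]  L3: P0=S P1=S P2=I  mem[L3]=59
20. P0: store L4 := 66  bus=[BusUpgr]  L4: P0=M P1=I P2=I  mem[L4]=70
21. P2: load  L4  bus=[BusRd,Flush]  L4: P0=S P1=I P2=S  mem[L4]=66
22. P2: store L0 := 82  bus=[BusRdX,Flush]  L0: P0=I P1=I P2=M  mem[L0]=9
23. P1: load  L3  bus=[-]  L3: P0=S P1=S P2=I  mem[L3]=59
24. P1: load  L0  bus=[BusRd,Flush]  L0: P0=I P1=S P2=S  mem[L0]=82
25. P2: load  L2  bus=[-]  L2: P0=I P1=I P2=M  mem[L2]=30
26. P0: load  L3  bus=[-]  L3: P0=S P1=S P2=I  mem[L3]=59
27. P2: store L3 := 56  bus=[BusRdX]  L3: P0=I P1=I P2=M  mem[L3]=59
28. P2: store L0 := 42  bus=[BusUpgr]  L0: P0=I P1=I P2=M  mem[L0]=82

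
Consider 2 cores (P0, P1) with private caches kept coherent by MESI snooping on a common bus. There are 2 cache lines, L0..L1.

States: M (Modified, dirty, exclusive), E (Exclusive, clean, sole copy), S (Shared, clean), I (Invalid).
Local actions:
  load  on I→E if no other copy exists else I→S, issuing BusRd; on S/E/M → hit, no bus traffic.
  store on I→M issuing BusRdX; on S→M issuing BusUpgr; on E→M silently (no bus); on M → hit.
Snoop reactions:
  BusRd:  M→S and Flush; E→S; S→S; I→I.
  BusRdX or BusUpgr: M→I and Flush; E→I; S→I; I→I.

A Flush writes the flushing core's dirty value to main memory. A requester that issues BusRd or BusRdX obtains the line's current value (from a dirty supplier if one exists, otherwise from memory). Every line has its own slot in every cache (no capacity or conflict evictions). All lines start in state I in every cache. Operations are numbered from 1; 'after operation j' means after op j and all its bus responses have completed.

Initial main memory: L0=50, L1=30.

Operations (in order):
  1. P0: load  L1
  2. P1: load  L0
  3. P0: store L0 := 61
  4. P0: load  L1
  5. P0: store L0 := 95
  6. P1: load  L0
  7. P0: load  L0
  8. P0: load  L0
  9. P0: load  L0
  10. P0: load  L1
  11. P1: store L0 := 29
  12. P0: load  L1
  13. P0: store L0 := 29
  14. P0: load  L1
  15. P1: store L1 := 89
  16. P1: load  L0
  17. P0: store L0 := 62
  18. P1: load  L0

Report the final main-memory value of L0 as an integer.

step 1: P0: load  L1  ⟶  EI  (L1)  txn=BusRd  M[L1]=30
step 2: P1: load  L0  ⟶  IE  (L0)  txn=BusRd  M[L0]=50
step 3: P0: store L0 := 61  ⟶  MI  (L0)  txn=BusRdX  M[L0]=50
step 4: P0: load  L1  ⟶  EI  (L1)  txn=∅  M[L1]=30
step 5: P0: store L0 := 95  ⟶  MI  (L0)  txn=∅  M[L0]=50
step 6: P1: load  L0  ⟶  SS  (L0)  txn=BusRd+Flush  M[L0]=95
step 7: P0: load  L0  ⟶  SS  (L0)  txn=∅  M[L0]=95
step 8: P0: load  L0  ⟶  SS  (L0)  txn=∅  M[L0]=95
step 9: P0: load  L0  ⟶  SS  (L0)  txn=∅  M[L0]=95
step 10: P0: load  L1  ⟶  EI  (L1)  txn=∅  M[L1]=30
step 11: P1: store L0 := 29  ⟶  IM  (L0)  txn=BusUpgr  M[L0]=95
step 12: P0: load  L1  ⟶  EI  (L1)  txn=∅  M[L1]=30
step 13: P0: store L0 := 29  ⟶  MI  (L0)  txn=BusRdX+Flush  M[L0]=29
step 14: P0: load  L1  ⟶  EI  (L1)  txn=∅  M[L1]=30
step 15: P1: store L1 := 89  ⟶  IM  (L1)  txn=BusRdX  M[L1]=30
step 16: P1: load  L0  ⟶  SS  (L0)  txn=BusRd+Flush  M[L0]=29
step 17: P0: store L0 := 62  ⟶  MI  (L0)  txn=BusUpgr  M[L0]=29
step 18: P1: load  L0  ⟶  SS  (L0)  txn=BusRd+Flush  M[L0]=62

memory[L0] = 62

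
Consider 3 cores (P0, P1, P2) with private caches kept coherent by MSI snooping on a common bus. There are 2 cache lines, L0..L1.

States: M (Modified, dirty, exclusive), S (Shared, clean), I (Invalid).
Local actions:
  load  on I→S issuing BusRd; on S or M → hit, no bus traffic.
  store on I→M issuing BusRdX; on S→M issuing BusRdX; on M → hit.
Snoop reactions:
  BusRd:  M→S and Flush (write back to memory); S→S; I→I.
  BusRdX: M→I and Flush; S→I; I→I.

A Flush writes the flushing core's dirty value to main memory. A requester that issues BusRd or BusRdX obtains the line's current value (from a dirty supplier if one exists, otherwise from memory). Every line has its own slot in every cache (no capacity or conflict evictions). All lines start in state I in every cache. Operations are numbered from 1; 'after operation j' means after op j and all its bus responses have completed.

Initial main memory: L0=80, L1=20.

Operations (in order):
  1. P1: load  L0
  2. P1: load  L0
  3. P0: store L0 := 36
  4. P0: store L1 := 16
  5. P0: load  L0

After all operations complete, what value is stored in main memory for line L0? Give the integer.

memory[L0] = 80

[1] P1: load  L0 | P0:I, P1:S(80), P2:I | bus: BusRd
[2] P1: load  L0 | P0:I, P1:S(80), P2:I | bus: none
[3] P0: store L0 := 36 | P0:M(36), P1:I, P2:I | bus: BusRdX
[4] P0: store L1 := 16 | P0:M(16), P1:I, P2:I | bus: BusRdX
[5] P0: load  L0 | P0:M(36), P1:I, P2:I | bus: none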